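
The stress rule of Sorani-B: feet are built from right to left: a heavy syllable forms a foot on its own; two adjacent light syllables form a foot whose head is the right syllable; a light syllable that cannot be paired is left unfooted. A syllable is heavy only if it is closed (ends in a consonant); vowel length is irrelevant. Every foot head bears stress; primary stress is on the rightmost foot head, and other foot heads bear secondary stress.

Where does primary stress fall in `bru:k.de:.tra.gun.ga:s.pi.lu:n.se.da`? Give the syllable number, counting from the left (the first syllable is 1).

9

Weights: 1 bru:k H, 2 de: L, 3 tra L, 4 gun H, 5 ga:s H, 6 pi L, 7 lu:n H, 8 se L, 9 da L.
Parse right to left (heavy = foot alone; LL = one foot; stranded L unfooted): (ˈbru:k) (de:.ˈtra) (ˈgun) (ˈga:s) pi (ˈlu:n) (se.ˈda).
Foot heads: 1, 3, 4, 5, 7, 9.
Primary stress on the rightmost head = syllable 9.
Primary stress: syllable 9 → bru:k.de:.tra.gun.ga:s.pi.lu:n.se.ˈda.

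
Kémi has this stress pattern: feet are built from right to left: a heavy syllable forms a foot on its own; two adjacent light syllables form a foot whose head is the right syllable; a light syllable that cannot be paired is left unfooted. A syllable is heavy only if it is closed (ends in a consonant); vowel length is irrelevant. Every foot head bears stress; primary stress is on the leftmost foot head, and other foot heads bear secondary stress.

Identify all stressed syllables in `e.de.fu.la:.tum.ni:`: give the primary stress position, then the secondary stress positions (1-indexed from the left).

primary 2, secondary 4, 5

Weights: 1 e L, 2 de L, 3 fu L, 4 la: L, 5 tum H, 6 ni: L.
Parse right to left (heavy = foot alone; LL = one foot; stranded L unfooted): (e.ˈde) (fu.ˈla:) (ˈtum) ni:.
Foot heads: 2, 4, 5.
Primary stress on the leftmost head = syllable 2.
Secondary stress on 4, 5: e.ˈde.fu.ˌla:.ˌtum.ni:.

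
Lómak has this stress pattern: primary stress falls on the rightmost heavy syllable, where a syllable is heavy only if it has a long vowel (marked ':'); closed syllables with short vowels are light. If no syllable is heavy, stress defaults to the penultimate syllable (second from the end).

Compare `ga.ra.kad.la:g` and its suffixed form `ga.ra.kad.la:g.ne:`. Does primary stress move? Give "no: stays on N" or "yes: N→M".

yes: 4→5

Base `ga.ra.kad.la:g` (4 syllables):
  Weights: 1 ga L, 2 ra L, 3 kad L, 4 la:g H.
  Heavy syllables in the domain: 4. The rightmost is syllable 4 (la:g).
  → primary stress on syllable 4.
Suffixed `ga.ra.kad.la:g.ne:` (5 syllables):
  Weights: 1 ga L, 2 ra L, 3 kad L, 4 la:g H, 5 ne: H.
  Heavy syllables in the domain: 4, 5. The rightmost is syllable 5 (ne:).
  → primary stress on syllable 5.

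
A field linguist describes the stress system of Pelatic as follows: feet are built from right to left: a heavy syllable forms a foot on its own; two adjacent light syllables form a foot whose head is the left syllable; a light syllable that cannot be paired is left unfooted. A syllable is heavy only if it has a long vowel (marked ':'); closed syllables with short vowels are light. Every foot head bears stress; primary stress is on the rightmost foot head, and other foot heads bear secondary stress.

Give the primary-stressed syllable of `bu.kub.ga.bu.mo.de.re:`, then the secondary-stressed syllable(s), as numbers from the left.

Weights: 1 bu L, 2 kub L, 3 ga L, 4 bu L, 5 mo L, 6 de L, 7 re: H.
Parse right to left (heavy = foot alone; LL = one foot; stranded L unfooted): (ˈbu.kub) (ˈga.bu) (ˈmo.de) (ˈre:).
Foot heads: 1, 3, 5, 7.
Primary stress on the rightmost head = syllable 7.
Secondary stress on 1, 3, 5: ˌbu.kub.ˌga.bu.ˌmo.de.ˈre:.

primary 7, secondary 1, 3, 5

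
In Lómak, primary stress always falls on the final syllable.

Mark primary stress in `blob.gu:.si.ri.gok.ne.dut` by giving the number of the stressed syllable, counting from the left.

The word has 7 syllables; the final syllable is syllable 7 (dut).
Primary stress: syllable 7 → blob.gu:.si.ri.gok.ne.ˈdut.

7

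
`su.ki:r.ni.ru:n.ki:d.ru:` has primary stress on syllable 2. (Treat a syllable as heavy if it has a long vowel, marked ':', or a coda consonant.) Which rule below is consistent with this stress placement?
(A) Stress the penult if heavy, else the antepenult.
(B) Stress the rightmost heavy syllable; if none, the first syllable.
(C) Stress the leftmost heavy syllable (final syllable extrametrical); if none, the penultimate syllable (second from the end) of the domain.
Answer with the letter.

C

Rule A → syllable 5 (observed: 2).
Rule B → syllable 6 (observed: 2).
Rule C → syllable 2 ✓.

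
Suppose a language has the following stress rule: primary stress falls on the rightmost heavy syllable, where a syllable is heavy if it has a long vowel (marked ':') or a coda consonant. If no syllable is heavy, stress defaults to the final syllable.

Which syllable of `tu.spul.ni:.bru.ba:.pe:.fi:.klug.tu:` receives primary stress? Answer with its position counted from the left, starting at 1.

9

Weights: 1 tu L, 2 spul H, 3 ni: H, 4 bru L, 5 ba: H, 6 pe: H, 7 fi: H, 8 klug H, 9 tu: H.
Heavy syllables in the domain: 2, 3, 5, 6, 7, 8, 9. The rightmost is syllable 9 (tu:).
Primary stress: syllable 9 → tu.spul.ni:.bru.ba:.pe:.fi:.klug.ˈtu:.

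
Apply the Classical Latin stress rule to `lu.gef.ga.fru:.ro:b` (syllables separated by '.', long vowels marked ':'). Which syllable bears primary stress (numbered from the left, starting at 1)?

4

Classical Latin: stress the penult if heavy (long vowel or closed), else the antepenult.
Weights: 3 ga L, 4 fru: H, 5 ro:b H.
The penult (syllable 4, fru:) is heavy, so it takes stress.
Stress on syllable 4: lu.gef.ga.ˈfru:.ro:b.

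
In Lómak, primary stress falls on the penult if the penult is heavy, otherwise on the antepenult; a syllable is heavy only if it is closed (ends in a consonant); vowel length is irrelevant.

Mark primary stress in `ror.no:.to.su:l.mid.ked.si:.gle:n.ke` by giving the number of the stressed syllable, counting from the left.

8

Weights: 7 si: L, 8 gle:n H, 9 ke L.
The penult (syllable 8, gle:n) is heavy, so it takes stress.
Primary stress: syllable 8 → ror.no:.to.su:l.mid.ked.si:.ˈgle:n.ke.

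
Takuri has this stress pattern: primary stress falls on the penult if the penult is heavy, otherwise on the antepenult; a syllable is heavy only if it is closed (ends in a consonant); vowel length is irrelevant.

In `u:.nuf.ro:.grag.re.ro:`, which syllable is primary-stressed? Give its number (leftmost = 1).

4

Weights: 4 grag H, 5 re L, 6 ro: L.
The penult (syllable 5, re) is light, so stress falls on the antepenult (syllable 4, grag).
Primary stress: syllable 4 → u:.nuf.ro:.ˈgrag.re.ro:.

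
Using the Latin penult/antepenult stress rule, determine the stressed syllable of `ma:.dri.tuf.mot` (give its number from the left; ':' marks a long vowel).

Classical Latin: stress the penult if heavy (long vowel or closed), else the antepenult.
Weights: 2 dri L, 3 tuf H, 4 mot H.
The penult (syllable 3, tuf) is heavy, so it takes stress.
Stress on syllable 3: ma:.dri.ˈtuf.mot.

3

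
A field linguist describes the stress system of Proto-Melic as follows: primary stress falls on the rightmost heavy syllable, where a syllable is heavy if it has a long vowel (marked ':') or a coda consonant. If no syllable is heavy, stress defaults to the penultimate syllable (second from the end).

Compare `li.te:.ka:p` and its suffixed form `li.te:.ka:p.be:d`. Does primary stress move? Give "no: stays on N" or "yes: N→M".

Base `li.te:.ka:p` (3 syllables):
  Weights: 1 li L, 2 te: H, 3 ka:p H.
  Heavy syllables in the domain: 2, 3. The rightmost is syllable 3 (ka:p).
  → primary stress on syllable 3.
Suffixed `li.te:.ka:p.be:d` (4 syllables):
  Weights: 1 li L, 2 te: H, 3 ka:p H, 4 be:d H.
  Heavy syllables in the domain: 2, 3, 4. The rightmost is syllable 4 (be:d).
  → primary stress on syllable 4.

yes: 3→4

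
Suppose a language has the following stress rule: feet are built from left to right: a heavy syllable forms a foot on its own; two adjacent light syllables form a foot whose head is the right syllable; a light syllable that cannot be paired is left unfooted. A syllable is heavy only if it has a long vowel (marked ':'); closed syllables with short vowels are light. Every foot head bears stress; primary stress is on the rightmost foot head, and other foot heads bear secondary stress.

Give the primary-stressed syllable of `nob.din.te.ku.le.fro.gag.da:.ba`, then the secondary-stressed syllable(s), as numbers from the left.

Weights: 1 nob L, 2 din L, 3 te L, 4 ku L, 5 le L, 6 fro L, 7 gag L, 8 da: H, 9 ba L.
Parse left to right (heavy = foot alone; LL = one foot; stranded L unfooted): (nob.ˈdin) (te.ˈku) (le.ˈfro) gag (ˈda:) ba.
Foot heads: 2, 4, 6, 8.
Primary stress on the rightmost head = syllable 8.
Secondary stress on 2, 4, 6: nob.ˌdin.te.ˌku.le.ˌfro.gag.ˈda:.ba.

primary 8, secondary 2, 4, 6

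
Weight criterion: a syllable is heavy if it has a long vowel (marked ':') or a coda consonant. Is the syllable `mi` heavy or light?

light

`mi`: short vowel, open (no coda). Short vowel, open → light.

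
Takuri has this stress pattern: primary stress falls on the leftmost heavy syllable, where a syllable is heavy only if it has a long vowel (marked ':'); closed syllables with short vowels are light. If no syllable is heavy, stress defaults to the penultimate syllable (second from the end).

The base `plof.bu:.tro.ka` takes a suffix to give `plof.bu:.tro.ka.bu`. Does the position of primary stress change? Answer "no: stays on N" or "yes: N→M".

no: stays on 2

Base `plof.bu:.tro.ka` (4 syllables):
  Weights: 1 plof L, 2 bu: H, 3 tro L, 4 ka L.
  Heavy syllables in the domain: 2. The leftmost is syllable 2 (bu:).
  → primary stress on syllable 2.
Suffixed `plof.bu:.tro.ka.bu` (5 syllables):
  Weights: 1 plof L, 2 bu: H, 3 tro L, 4 ka L, 5 bu L.
  Heavy syllables in the domain: 2. The leftmost is syllable 2 (bu:).
  → primary stress on syllable 2.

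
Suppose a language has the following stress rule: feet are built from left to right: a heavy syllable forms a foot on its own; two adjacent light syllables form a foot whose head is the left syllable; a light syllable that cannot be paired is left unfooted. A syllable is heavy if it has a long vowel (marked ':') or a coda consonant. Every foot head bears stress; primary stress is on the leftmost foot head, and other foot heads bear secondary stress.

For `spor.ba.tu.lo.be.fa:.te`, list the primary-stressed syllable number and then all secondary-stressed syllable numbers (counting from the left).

Weights: 1 spor H, 2 ba L, 3 tu L, 4 lo L, 5 be L, 6 fa: H, 7 te L.
Parse left to right (heavy = foot alone; LL = one foot; stranded L unfooted): (ˈspor) (ˈba.tu) (ˈlo.be) (ˈfa:) te.
Foot heads: 1, 2, 4, 6.
Primary stress on the leftmost head = syllable 1.
Secondary stress on 2, 4, 6: ˈspor.ˌba.tu.ˌlo.be.ˌfa:.te.

primary 1, secondary 2, 4, 6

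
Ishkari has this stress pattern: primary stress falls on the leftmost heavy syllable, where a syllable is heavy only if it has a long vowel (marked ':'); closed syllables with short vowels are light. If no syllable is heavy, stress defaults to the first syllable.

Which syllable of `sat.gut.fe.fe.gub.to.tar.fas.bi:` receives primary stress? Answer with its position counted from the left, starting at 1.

Weights: 1 sat L, 2 gut L, 3 fe L, 4 fe L, 5 gub L, 6 to L, 7 tar L, 8 fas L, 9 bi: H.
Heavy syllables in the domain: 9. The leftmost is syllable 9 (bi:).
Primary stress: syllable 9 → sat.gut.fe.fe.gub.to.tar.fas.ˈbi:.

9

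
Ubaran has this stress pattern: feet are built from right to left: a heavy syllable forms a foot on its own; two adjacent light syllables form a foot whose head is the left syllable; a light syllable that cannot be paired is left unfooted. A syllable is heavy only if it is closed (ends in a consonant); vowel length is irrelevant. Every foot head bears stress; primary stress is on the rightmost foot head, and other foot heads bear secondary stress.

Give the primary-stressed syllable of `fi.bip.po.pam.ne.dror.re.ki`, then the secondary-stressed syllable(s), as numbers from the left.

primary 7, secondary 2, 4, 6

Weights: 1 fi L, 2 bip H, 3 po L, 4 pam H, 5 ne L, 6 dror H, 7 re L, 8 ki L.
Parse right to left (heavy = foot alone; LL = one foot; stranded L unfooted): fi (ˈbip) po (ˈpam) ne (ˈdror) (ˈre.ki).
Foot heads: 2, 4, 6, 7.
Primary stress on the rightmost head = syllable 7.
Secondary stress on 2, 4, 6: fi.ˌbip.po.ˌpam.ne.ˌdror.ˈre.ki.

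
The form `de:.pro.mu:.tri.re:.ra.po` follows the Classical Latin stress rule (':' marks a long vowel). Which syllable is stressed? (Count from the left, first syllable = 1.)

Classical Latin: stress the penult if heavy (long vowel or closed), else the antepenult.
Weights: 5 re: H, 6 ra L, 7 po L.
The penult (syllable 6, ra) is light, so stress falls on the antepenult (syllable 5, re:).
Stress on syllable 5: de:.pro.mu:.tri.ˈre:.ra.po.

5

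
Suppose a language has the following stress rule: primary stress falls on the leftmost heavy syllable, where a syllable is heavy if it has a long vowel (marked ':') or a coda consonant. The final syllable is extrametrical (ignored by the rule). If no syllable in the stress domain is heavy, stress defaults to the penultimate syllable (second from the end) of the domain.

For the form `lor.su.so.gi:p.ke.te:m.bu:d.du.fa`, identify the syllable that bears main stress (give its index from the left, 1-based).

1

The final syllable (9, fa) is extrametrical; the stress domain is syllables 1–8.
Weights: 1 lor H, 2 su L, 3 so L, 4 gi:p H, 5 ke L, 6 te:m H, 7 bu:d H, 8 du L.
Heavy syllables in the domain: 1, 4, 6, 7. The leftmost is syllable 1 (lor).
Primary stress: syllable 1 → ˈlor.su.so.gi:p.ke.te:m.bu:d.du.fa.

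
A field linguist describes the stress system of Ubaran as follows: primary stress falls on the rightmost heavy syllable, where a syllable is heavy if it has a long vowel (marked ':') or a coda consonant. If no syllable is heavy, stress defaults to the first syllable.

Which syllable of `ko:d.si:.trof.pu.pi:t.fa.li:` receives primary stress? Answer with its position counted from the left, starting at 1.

Weights: 1 ko:d H, 2 si: H, 3 trof H, 4 pu L, 5 pi:t H, 6 fa L, 7 li: H.
Heavy syllables in the domain: 1, 2, 3, 5, 7. The rightmost is syllable 7 (li:).
Primary stress: syllable 7 → ko:d.si:.trof.pu.pi:t.fa.ˈli:.

7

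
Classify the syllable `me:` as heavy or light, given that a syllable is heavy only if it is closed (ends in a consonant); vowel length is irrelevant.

light

`me:`: long vowel, open (no coda). Open (no coda) → light.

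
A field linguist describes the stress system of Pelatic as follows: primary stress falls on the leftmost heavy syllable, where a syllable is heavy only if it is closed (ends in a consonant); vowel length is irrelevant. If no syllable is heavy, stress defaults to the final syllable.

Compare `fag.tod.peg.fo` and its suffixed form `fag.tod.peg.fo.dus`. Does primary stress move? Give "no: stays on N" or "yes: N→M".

no: stays on 1

Base `fag.tod.peg.fo` (4 syllables):
  Weights: 1 fag H, 2 tod H, 3 peg H, 4 fo L.
  Heavy syllables in the domain: 1, 2, 3. The leftmost is syllable 1 (fag).
  → primary stress on syllable 1.
Suffixed `fag.tod.peg.fo.dus` (5 syllables):
  Weights: 1 fag H, 2 tod H, 3 peg H, 4 fo L, 5 dus H.
  Heavy syllables in the domain: 1, 2, 3, 5. The leftmost is syllable 1 (fag).
  → primary stress on syllable 1.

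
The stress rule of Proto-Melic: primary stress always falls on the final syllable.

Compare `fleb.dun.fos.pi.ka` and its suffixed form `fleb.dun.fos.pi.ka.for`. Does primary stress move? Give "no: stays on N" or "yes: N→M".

yes: 5→6

Base `fleb.dun.fos.pi.ka` (5 syllables):
  The word has 5 syllables; the final syllable is syllable 5 (ka).
  → primary stress on syllable 5.
Suffixed `fleb.dun.fos.pi.ka.for` (6 syllables):
  The word has 6 syllables; the final syllable is syllable 6 (for).
  → primary stress on syllable 6.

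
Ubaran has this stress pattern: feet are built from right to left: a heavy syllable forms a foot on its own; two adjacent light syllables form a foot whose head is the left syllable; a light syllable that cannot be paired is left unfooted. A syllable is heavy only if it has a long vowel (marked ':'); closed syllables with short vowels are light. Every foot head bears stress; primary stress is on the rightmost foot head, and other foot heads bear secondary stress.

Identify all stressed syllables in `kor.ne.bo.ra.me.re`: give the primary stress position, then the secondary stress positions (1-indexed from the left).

Weights: 1 kor L, 2 ne L, 3 bo L, 4 ra L, 5 me L, 6 re L.
Parse right to left (heavy = foot alone; LL = one foot; stranded L unfooted): (ˈkor.ne) (ˈbo.ra) (ˈme.re).
Foot heads: 1, 3, 5.
Primary stress on the rightmost head = syllable 5.
Secondary stress on 1, 3: ˌkor.ne.ˌbo.ra.ˈme.re.

primary 5, secondary 1, 3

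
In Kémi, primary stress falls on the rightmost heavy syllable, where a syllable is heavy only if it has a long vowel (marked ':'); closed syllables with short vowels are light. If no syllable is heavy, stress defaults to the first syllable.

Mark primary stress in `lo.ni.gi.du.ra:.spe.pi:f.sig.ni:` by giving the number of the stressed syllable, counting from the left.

Weights: 1 lo L, 2 ni L, 3 gi L, 4 du L, 5 ra: H, 6 spe L, 7 pi:f H, 8 sig L, 9 ni: H.
Heavy syllables in the domain: 5, 7, 9. The rightmost is syllable 9 (ni:).
Primary stress: syllable 9 → lo.ni.gi.du.ra:.spe.pi:f.sig.ˈni:.

9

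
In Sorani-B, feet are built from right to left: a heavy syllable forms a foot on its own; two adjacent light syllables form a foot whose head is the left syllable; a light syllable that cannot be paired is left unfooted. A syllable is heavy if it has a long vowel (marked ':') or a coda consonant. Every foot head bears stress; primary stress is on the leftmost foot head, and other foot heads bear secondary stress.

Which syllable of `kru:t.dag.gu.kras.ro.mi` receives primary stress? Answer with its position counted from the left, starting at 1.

Weights: 1 kru:t H, 2 dag H, 3 gu L, 4 kras H, 5 ro L, 6 mi L.
Parse right to left (heavy = foot alone; LL = one foot; stranded L unfooted): (ˈkru:t) (ˈdag) gu (ˈkras) (ˈro.mi).
Foot heads: 1, 2, 4, 5.
Primary stress on the leftmost head = syllable 1.
Primary stress: syllable 1 → ˈkru:t.dag.gu.kras.ro.mi.

1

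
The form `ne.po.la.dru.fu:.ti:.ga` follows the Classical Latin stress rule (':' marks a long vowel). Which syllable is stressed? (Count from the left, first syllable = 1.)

Classical Latin: stress the penult if heavy (long vowel or closed), else the antepenult.
Weights: 5 fu: H, 6 ti: H, 7 ga L.
The penult (syllable 6, ti:) is heavy, so it takes stress.
Stress on syllable 6: ne.po.la.dru.fu:.ˈti:.ga.

6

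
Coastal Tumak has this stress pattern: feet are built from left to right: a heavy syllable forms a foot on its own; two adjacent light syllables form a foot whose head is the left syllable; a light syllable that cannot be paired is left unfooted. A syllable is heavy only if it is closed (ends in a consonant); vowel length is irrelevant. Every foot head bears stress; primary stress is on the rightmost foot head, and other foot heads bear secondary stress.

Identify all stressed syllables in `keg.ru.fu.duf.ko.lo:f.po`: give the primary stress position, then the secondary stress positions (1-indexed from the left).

Weights: 1 keg H, 2 ru L, 3 fu L, 4 duf H, 5 ko L, 6 lo:f H, 7 po L.
Parse left to right (heavy = foot alone; LL = one foot; stranded L unfooted): (ˈkeg) (ˈru.fu) (ˈduf) ko (ˈlo:f) po.
Foot heads: 1, 2, 4, 6.
Primary stress on the rightmost head = syllable 6.
Secondary stress on 1, 2, 4: ˌkeg.ˌru.fu.ˌduf.ko.ˈlo:f.po.

primary 6, secondary 1, 2, 4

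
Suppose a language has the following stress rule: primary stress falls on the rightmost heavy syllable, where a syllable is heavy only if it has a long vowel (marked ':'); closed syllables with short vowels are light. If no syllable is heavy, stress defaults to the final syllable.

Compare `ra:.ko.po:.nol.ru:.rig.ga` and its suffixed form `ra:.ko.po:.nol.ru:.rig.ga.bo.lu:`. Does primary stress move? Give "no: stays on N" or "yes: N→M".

yes: 5→9

Base `ra:.ko.po:.nol.ru:.rig.ga` (7 syllables):
  Weights: 1 ra: H, 2 ko L, 3 po: H, 4 nol L, 5 ru: H, 6 rig L, 7 ga L.
  Heavy syllables in the domain: 1, 3, 5. The rightmost is syllable 5 (ru:).
  → primary stress on syllable 5.
Suffixed `ra:.ko.po:.nol.ru:.rig.ga.bo.lu:` (9 syllables):
  Weights: 1 ra: H, 2 ko L, 3 po: H, 4 nol L, 5 ru: H, 6 rig L, 7 ga L, 8 bo L, 9 lu: H.
  Heavy syllables in the domain: 1, 3, 5, 9. The rightmost is syllable 9 (lu:).
  → primary stress on syllable 9.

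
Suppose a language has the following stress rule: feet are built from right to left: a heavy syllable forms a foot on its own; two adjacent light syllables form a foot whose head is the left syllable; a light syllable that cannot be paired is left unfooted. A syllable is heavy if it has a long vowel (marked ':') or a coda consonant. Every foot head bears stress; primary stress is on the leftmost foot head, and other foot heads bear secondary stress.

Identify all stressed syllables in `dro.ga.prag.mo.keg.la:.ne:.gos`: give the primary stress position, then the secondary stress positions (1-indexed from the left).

primary 1, secondary 3, 5, 6, 7, 8

Weights: 1 dro L, 2 ga L, 3 prag H, 4 mo L, 5 keg H, 6 la: H, 7 ne: H, 8 gos H.
Parse right to left (heavy = foot alone; LL = one foot; stranded L unfooted): (ˈdro.ga) (ˈprag) mo (ˈkeg) (ˈla:) (ˈne:) (ˈgos).
Foot heads: 1, 3, 5, 6, 7, 8.
Primary stress on the leftmost head = syllable 1.
Secondary stress on 3, 5, 6, 7, 8: ˈdro.ga.ˌprag.mo.ˌkeg.ˌla:.ˌne:.ˌgos.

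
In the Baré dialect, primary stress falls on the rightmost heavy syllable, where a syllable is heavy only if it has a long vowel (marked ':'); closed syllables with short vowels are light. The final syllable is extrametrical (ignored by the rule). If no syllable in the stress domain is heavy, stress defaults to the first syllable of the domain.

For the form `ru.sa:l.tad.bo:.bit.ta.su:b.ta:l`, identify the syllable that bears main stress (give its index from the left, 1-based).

The final syllable (8, ta:l) is extrametrical; the stress domain is syllables 1–7.
Weights: 1 ru L, 2 sa:l H, 3 tad L, 4 bo: H, 5 bit L, 6 ta L, 7 su:b H.
Heavy syllables in the domain: 2, 4, 7. The rightmost is syllable 7 (su:b).
Primary stress: syllable 7 → ru.sa:l.tad.bo:.bit.ta.ˈsu:b.ta:l.

7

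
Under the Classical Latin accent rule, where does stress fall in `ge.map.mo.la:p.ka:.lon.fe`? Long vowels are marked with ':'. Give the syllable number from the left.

6

Classical Latin: stress the penult if heavy (long vowel or closed), else the antepenult.
Weights: 5 ka: H, 6 lon H, 7 fe L.
The penult (syllable 6, lon) is heavy, so it takes stress.
Stress on syllable 6: ge.map.mo.la:p.ka:.ˈlon.fe.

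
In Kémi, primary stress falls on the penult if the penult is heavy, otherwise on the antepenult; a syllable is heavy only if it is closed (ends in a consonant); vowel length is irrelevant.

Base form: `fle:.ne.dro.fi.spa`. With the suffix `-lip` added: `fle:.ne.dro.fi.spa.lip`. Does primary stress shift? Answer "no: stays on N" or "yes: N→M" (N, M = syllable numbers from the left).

yes: 3→4

Base `fle:.ne.dro.fi.spa` (5 syllables):
  Weights: 3 dro L, 4 fi L, 5 spa L.
  The penult (syllable 4, fi) is light, so stress falls on the antepenult (syllable 3, dro).
  → primary stress on syllable 3.
Suffixed `fle:.ne.dro.fi.spa.lip` (6 syllables):
  Weights: 4 fi L, 5 spa L, 6 lip H.
  The penult (syllable 5, spa) is light, so stress falls on the antepenult (syllable 4, fi).
  → primary stress on syllable 4.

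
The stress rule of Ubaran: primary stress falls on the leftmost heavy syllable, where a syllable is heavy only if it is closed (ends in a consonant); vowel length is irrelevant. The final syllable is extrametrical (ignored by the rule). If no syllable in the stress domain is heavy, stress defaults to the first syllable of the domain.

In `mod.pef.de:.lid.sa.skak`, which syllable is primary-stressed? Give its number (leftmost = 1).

1

The final syllable (6, skak) is extrametrical; the stress domain is syllables 1–5.
Weights: 1 mod H, 2 pef H, 3 de: L, 4 lid H, 5 sa L.
Heavy syllables in the domain: 1, 2, 4. The leftmost is syllable 1 (mod).
Primary stress: syllable 1 → ˈmod.pef.de:.lid.sa.skak.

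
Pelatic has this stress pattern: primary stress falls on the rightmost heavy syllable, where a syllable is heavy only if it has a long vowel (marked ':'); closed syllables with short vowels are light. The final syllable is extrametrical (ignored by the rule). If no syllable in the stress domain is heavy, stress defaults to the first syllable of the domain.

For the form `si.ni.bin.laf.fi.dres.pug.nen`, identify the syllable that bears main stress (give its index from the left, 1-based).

The final syllable (8, nen) is extrametrical; the stress domain is syllables 1–7.
Weights: 1 si L, 2 ni L, 3 bin L, 4 laf L, 5 fi L, 6 dres L, 7 pug L.
No heavy syllable in the domain; default to the first syllable of the domain = syllable 1.
Primary stress: syllable 1 → ˈsi.ni.bin.laf.fi.dres.pug.nen.

1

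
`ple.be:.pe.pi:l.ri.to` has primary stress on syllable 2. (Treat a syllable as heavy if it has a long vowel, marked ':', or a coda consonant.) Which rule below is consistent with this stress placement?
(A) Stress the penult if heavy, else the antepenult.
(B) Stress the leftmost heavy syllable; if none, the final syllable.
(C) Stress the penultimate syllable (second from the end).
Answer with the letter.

Rule A → syllable 4 (observed: 2).
Rule B → syllable 2 ✓.
Rule C → syllable 5 (observed: 2).

B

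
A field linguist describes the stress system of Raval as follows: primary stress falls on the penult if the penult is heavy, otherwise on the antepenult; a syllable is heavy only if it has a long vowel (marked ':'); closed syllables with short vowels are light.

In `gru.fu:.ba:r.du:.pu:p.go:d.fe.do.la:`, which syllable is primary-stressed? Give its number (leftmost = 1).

7

Weights: 7 fe L, 8 do L, 9 la: H.
The penult (syllable 8, do) is light, so stress falls on the antepenult (syllable 7, fe).
Primary stress: syllable 7 → gru.fu:.ba:r.du:.pu:p.go:d.ˈfe.do.la:.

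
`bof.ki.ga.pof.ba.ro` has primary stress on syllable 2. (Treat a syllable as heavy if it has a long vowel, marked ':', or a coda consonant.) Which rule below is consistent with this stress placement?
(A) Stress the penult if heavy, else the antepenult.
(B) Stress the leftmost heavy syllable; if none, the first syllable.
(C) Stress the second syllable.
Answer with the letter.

C

Rule A → syllable 4 (observed: 2).
Rule B → syllable 1 (observed: 2).
Rule C → syllable 2 ✓.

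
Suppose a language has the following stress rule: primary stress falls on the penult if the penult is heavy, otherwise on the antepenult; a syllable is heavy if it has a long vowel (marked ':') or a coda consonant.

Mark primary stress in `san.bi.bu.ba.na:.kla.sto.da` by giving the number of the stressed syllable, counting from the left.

Weights: 6 kla L, 7 sto L, 8 da L.
The penult (syllable 7, sto) is light, so stress falls on the antepenult (syllable 6, kla).
Primary stress: syllable 6 → san.bi.bu.ba.na:.ˈkla.sto.da.

6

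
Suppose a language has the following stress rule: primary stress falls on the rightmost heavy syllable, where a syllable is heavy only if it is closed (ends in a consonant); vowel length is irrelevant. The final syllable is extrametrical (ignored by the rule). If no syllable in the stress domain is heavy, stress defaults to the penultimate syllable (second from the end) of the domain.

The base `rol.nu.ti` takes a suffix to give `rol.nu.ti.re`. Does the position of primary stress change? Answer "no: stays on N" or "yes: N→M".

Base `rol.nu.ti` (3 syllables):
  The final syllable (3, ti) is extrametrical; the stress domain is syllables 1–2.
  Weights: 1 rol H, 2 nu L.
  Heavy syllables in the domain: 1. The rightmost is syllable 1 (rol).
  → primary stress on syllable 1.
Suffixed `rol.nu.ti.re` (4 syllables):
  The final syllable (4, re) is extrametrical; the stress domain is syllables 1–3.
  Weights: 1 rol H, 2 nu L, 3 ti L.
  Heavy syllables in the domain: 1. The rightmost is syllable 1 (rol).
  → primary stress on syllable 1.

no: stays on 1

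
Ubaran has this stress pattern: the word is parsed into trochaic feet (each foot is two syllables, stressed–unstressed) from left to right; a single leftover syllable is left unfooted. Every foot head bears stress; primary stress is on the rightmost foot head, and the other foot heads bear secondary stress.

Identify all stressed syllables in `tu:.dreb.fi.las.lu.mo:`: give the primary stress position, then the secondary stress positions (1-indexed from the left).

Parse left to right into trochaic (ˈσσ) feet: (ˈtu:.dreb) (ˈfi.las) (ˈlu.mo:).
Foot heads (stressed positions): 1, 3, 5.
End Rule Rightmost: primary stress on the rightmost head = syllable 5.
Secondary stress on 1, 3: ˌtu:.dreb.ˌfi.las.ˈlu.mo:.

primary 5, secondary 1, 3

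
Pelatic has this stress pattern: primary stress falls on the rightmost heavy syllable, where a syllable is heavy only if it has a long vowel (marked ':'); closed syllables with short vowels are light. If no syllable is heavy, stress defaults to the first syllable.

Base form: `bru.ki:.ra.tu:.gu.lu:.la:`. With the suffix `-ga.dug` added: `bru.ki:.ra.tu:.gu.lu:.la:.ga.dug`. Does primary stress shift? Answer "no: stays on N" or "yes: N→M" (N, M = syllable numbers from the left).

Base `bru.ki:.ra.tu:.gu.lu:.la:` (7 syllables):
  Weights: 1 bru L, 2 ki: H, 3 ra L, 4 tu: H, 5 gu L, 6 lu: H, 7 la: H.
  Heavy syllables in the domain: 2, 4, 6, 7. The rightmost is syllable 7 (la:).
  → primary stress on syllable 7.
Suffixed `bru.ki:.ra.tu:.gu.lu:.la:.ga.dug` (9 syllables):
  Weights: 1 bru L, 2 ki: H, 3 ra L, 4 tu: H, 5 gu L, 6 lu: H, 7 la: H, 8 ga L, 9 dug L.
  Heavy syllables in the domain: 2, 4, 6, 7. The rightmost is syllable 7 (la:).
  → primary stress on syllable 7.

no: stays on 7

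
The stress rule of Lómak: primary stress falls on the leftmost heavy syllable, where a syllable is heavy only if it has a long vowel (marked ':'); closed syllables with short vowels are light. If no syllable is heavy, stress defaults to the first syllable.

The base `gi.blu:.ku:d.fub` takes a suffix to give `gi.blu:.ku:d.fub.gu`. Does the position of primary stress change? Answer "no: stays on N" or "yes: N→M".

Base `gi.blu:.ku:d.fub` (4 syllables):
  Weights: 1 gi L, 2 blu: H, 3 ku:d H, 4 fub L.
  Heavy syllables in the domain: 2, 3. The leftmost is syllable 2 (blu:).
  → primary stress on syllable 2.
Suffixed `gi.blu:.ku:d.fub.gu` (5 syllables):
  Weights: 1 gi L, 2 blu: H, 3 ku:d H, 4 fub L, 5 gu L.
  Heavy syllables in the domain: 2, 3. The leftmost is syllable 2 (blu:).
  → primary stress on syllable 2.

no: stays on 2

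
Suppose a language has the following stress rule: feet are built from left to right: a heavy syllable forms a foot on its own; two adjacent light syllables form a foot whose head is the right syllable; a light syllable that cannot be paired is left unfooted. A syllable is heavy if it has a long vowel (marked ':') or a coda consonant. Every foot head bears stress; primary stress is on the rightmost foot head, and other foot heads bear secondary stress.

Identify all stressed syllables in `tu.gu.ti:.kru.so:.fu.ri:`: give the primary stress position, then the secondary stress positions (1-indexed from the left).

primary 7, secondary 2, 3, 5

Weights: 1 tu L, 2 gu L, 3 ti: H, 4 kru L, 5 so: H, 6 fu L, 7 ri: H.
Parse left to right (heavy = foot alone; LL = one foot; stranded L unfooted): (tu.ˈgu) (ˈti:) kru (ˈso:) fu (ˈri:).
Foot heads: 2, 3, 5, 7.
Primary stress on the rightmost head = syllable 7.
Secondary stress on 2, 3, 5: tu.ˌgu.ˌti:.kru.ˌso:.fu.ˈri:.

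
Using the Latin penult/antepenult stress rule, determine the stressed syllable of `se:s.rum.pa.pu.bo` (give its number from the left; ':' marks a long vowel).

Classical Latin: stress the penult if heavy (long vowel or closed), else the antepenult.
Weights: 3 pa L, 4 pu L, 5 bo L.
The penult (syllable 4, pu) is light, so stress falls on the antepenult (syllable 3, pa).
Stress on syllable 3: se:s.rum.ˈpa.pu.bo.

3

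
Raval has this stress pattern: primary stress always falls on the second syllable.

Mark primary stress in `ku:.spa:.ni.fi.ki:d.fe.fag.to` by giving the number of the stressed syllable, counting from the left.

2

The word has 8 syllables; the second syllable is syllable 2 (spa:).
Primary stress: syllable 2 → ku:.ˈspa:.ni.fi.ki:d.fe.fag.to.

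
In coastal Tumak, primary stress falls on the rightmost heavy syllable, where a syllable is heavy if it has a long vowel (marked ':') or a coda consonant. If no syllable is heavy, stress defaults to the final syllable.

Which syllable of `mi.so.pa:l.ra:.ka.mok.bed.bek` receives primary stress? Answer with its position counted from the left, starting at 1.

Weights: 1 mi L, 2 so L, 3 pa:l H, 4 ra: H, 5 ka L, 6 mok H, 7 bed H, 8 bek H.
Heavy syllables in the domain: 3, 4, 6, 7, 8. The rightmost is syllable 8 (bek).
Primary stress: syllable 8 → mi.so.pa:l.ra:.ka.mok.bed.ˈbek.

8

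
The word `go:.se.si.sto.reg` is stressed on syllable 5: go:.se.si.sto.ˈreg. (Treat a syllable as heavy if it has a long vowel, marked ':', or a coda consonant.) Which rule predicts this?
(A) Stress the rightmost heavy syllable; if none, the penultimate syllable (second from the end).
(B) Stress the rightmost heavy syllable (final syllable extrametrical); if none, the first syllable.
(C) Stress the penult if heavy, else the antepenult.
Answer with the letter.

A

Rule A → syllable 5 ✓.
Rule B → syllable 1 (observed: 5).
Rule C → syllable 3 (observed: 5).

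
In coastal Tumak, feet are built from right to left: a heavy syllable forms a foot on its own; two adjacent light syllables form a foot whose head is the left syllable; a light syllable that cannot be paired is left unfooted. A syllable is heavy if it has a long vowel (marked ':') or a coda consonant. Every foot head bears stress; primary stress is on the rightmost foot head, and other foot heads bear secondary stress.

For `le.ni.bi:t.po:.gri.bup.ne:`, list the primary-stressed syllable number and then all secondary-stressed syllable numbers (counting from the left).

primary 7, secondary 1, 3, 4, 6

Weights: 1 le L, 2 ni L, 3 bi:t H, 4 po: H, 5 gri L, 6 bup H, 7 ne: H.
Parse right to left (heavy = foot alone; LL = one foot; stranded L unfooted): (ˈle.ni) (ˈbi:t) (ˈpo:) gri (ˈbup) (ˈne:).
Foot heads: 1, 3, 4, 6, 7.
Primary stress on the rightmost head = syllable 7.
Secondary stress on 1, 3, 4, 6: ˌle.ni.ˌbi:t.ˌpo:.gri.ˌbup.ˈne:.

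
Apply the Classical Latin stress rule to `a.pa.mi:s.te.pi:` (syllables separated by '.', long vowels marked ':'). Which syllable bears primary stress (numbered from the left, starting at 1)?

3

Classical Latin: stress the penult if heavy (long vowel or closed), else the antepenult.
Weights: 3 mi:s H, 4 te L, 5 pi: H.
The penult (syllable 4, te) is light, so stress falls on the antepenult (syllable 3, mi:s).
Stress on syllable 3: a.pa.ˈmi:s.te.pi:.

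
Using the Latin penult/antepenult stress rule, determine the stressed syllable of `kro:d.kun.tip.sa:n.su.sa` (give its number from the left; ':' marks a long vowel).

Classical Latin: stress the penult if heavy (long vowel or closed), else the antepenult.
Weights: 4 sa:n H, 5 su L, 6 sa L.
The penult (syllable 5, su) is light, so stress falls on the antepenult (syllable 4, sa:n).
Stress on syllable 4: kro:d.kun.tip.ˈsa:n.su.sa.

4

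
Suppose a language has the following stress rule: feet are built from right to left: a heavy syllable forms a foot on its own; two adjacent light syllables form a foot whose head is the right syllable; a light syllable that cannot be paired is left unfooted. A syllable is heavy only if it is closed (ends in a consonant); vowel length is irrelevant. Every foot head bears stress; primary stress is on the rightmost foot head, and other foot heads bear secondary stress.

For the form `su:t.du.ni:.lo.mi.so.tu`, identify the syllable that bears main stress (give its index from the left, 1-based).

7

Weights: 1 su:t H, 2 du L, 3 ni: L, 4 lo L, 5 mi L, 6 so L, 7 tu L.
Parse right to left (heavy = foot alone; LL = one foot; stranded L unfooted): (ˈsu:t) (du.ˈni:) (lo.ˈmi) (so.ˈtu).
Foot heads: 1, 3, 5, 7.
Primary stress on the rightmost head = syllable 7.
Primary stress: syllable 7 → su:t.du.ni:.lo.mi.so.ˈtu.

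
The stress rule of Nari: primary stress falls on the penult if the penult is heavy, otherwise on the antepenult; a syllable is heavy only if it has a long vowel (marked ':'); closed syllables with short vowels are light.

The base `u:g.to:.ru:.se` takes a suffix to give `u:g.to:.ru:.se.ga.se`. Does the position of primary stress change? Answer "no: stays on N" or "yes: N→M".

Base `u:g.to:.ru:.se` (4 syllables):
  Weights: 2 to: H, 3 ru: H, 4 se L.
  The penult (syllable 3, ru:) is heavy, so it takes stress.
  → primary stress on syllable 3.
Suffixed `u:g.to:.ru:.se.ga.se` (6 syllables):
  Weights: 4 se L, 5 ga L, 6 se L.
  The penult (syllable 5, ga) is light, so stress falls on the antepenult (syllable 4, se).
  → primary stress on syllable 4.

yes: 3→4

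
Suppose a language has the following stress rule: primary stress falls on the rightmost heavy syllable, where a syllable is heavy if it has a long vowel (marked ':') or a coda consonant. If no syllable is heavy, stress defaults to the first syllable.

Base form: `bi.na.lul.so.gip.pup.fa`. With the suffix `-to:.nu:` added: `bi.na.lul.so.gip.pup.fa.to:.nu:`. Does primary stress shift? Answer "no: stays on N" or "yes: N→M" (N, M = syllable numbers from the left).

yes: 6→9

Base `bi.na.lul.so.gip.pup.fa` (7 syllables):
  Weights: 1 bi L, 2 na L, 3 lul H, 4 so L, 5 gip H, 6 pup H, 7 fa L.
  Heavy syllables in the domain: 3, 5, 6. The rightmost is syllable 6 (pup).
  → primary stress on syllable 6.
Suffixed `bi.na.lul.so.gip.pup.fa.to:.nu:` (9 syllables):
  Weights: 1 bi L, 2 na L, 3 lul H, 4 so L, 5 gip H, 6 pup H, 7 fa L, 8 to: H, 9 nu: H.
  Heavy syllables in the domain: 3, 5, 6, 8, 9. The rightmost is syllable 9 (nu:).
  → primary stress on syllable 9.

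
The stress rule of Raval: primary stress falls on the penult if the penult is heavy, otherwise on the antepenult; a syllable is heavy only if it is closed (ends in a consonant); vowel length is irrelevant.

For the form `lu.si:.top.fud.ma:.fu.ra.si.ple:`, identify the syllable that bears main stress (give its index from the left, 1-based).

7

Weights: 7 ra L, 8 si L, 9 ple: L.
The penult (syllable 8, si) is light, so stress falls on the antepenult (syllable 7, ra).
Primary stress: syllable 7 → lu.si:.top.fud.ma:.fu.ˈra.si.ple:.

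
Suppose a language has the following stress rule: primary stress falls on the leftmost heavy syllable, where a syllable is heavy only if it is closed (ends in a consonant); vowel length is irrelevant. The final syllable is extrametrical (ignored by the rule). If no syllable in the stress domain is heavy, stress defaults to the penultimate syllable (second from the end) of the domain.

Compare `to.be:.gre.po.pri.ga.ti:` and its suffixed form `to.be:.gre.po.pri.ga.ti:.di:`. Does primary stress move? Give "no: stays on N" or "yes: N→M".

Base `to.be:.gre.po.pri.ga.ti:` (7 syllables):
  The final syllable (7, ti:) is extrametrical; the stress domain is syllables 1–6.
  Weights: 1 to L, 2 be: L, 3 gre L, 4 po L, 5 pri L, 6 ga L.
  No heavy syllable in the domain; default to the penultimate syllable (second from the end) of the domain = syllable 5.
  → primary stress on syllable 5.
Suffixed `to.be:.gre.po.pri.ga.ti:.di:` (8 syllables):
  The final syllable (8, di:) is extrametrical; the stress domain is syllables 1–7.
  Weights: 1 to L, 2 be: L, 3 gre L, 4 po L, 5 pri L, 6 ga L, 7 ti: L.
  No heavy syllable in the domain; default to the penultimate syllable (second from the end) of the domain = syllable 6.
  → primary stress on syllable 6.

yes: 5→6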